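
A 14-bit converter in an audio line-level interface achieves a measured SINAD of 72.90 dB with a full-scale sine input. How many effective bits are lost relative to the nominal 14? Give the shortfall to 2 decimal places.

ENOB = (SINAD − 1.76)/6.02 = (72.90 − 1.76)/6.02 = 11.8173 bits.
Lost resolution: 14 − 11.8173 = 2.1827 bits.

2.18 bits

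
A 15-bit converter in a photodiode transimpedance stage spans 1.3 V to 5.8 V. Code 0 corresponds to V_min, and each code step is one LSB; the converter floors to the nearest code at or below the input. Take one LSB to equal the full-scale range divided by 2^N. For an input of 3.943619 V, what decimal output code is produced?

The full-scale span is 5.8 − (1.3) = 4.5 V. LSB = 4.5 V / 2^15 ≈ 137.3 µV.
V_in − V_min = 3.943619 − (1.3) = 2.643619 V.
Divide by LSB: 2.643619 × 32768/4.5 = 19250.2461.
Truncating gives code 19250.

19250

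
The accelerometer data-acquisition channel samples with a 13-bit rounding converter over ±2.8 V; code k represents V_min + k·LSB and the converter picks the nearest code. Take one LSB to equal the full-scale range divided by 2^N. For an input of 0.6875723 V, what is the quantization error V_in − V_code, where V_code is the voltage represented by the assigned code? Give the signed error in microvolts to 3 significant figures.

−123 µV

Full-scale range = 2.8 V − (-2.8 V) = 5.6 V. LSB = 5.6 V / 2^13 ≈ 0.6836 mV.
Position in LSBs: (0.6875723 − (-2.8)) × 8192/5.6 = 5101.8201; rounding gives k = 5102.
V_code = -2.8 + (5102/8192) × 5.6 = 0.6876953125 V.
e = 0.6875723 − (0.6876953125) = −123 µV.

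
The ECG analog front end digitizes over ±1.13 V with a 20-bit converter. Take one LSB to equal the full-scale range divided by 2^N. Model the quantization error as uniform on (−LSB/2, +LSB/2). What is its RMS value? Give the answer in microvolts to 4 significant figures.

Range = 1.13 − (-1.13) = 2.26 V.
LSB = 2.26 V / 2^20 = 2.15530 µV.
σ_q = LSB/√12 = 2.15530 µV/3.4641 = 0.6222 µV.

0.6222 µV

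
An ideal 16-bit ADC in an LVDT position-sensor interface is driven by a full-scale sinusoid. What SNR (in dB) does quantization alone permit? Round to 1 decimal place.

Ideal quantization SNR: 6.02 × 16 + 1.76 dB = 98.1 dB.

98.1 dB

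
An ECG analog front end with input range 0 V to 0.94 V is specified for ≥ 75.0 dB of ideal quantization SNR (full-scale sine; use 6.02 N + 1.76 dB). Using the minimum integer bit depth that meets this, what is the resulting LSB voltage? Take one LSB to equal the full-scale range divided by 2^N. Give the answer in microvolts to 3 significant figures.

V_FS = 0.94 V.
Required N = ⌈(75.0 − 1.76)/6.02⌉ = ⌈12.166⌉ = 13.
Step size = 0.94/8192 V = 115 µV.

115 µV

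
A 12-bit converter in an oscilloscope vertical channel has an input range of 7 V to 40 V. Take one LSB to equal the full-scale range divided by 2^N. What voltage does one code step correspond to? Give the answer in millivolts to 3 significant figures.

The full-scale span is 40 − (7) = 33 V.
2^12 = 4096 levels.
LSB = 33 V ÷ 2^12 = 33/4096 V = 8.06 mV.

8.06 mV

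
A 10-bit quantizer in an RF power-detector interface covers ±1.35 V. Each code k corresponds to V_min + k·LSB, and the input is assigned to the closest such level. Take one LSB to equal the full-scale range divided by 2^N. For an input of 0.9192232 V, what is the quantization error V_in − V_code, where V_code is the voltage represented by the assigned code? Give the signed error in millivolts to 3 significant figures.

The full-scale span is 1.35 − (-1.35) = 2.7 V. LSB = 2.7 V / 2^10 ≈ 2.637 mV.
Position in LSBs: (0.9192232 − (-1.35)) × 1024/2.7 = 860.6239; rounding gives k = 861.
V_code = V_min + k × range/2^10 = -1.35 + 861 × 2.7/1024 = 0.9202148438 V.
Error = V_in − V_code = 0.9192232 − (0.9202148438) = −0.992 mV.

−0.992 mV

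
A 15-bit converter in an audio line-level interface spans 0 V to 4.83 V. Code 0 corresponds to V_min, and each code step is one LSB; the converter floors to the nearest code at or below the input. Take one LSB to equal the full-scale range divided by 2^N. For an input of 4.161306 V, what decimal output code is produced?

28231

V_FS = 4.83 V. LSB = 4.83 V / 2^15 ≈ 147.4 µV.
V_in − V_min = 4.161306 − (0) = 4.161306 V.
Divide by LSB: 4.161306 × 32768/4.83 = 28231.4027.
Truncating gives code 28231.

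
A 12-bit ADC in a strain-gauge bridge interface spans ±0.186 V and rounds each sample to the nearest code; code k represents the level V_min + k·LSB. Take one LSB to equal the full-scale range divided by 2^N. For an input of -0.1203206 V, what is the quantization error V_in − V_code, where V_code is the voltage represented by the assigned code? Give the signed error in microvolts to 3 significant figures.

Full-scale range = 0.186 V − (-0.186 V) = 0.372 V. LSB = 0.372 V / 2^12 ≈ 90.82 µV.
(-0.1203206 − (-0.186)) / LSB = 0.0656794 × 4096/0.372 = 723.1796. Nearest integer: k = 723.
Reconstructed level: -0.186 + 723 × 0.372/4096 V = -0.1203369141 V.
Error = V_in − V_code = -0.1203206 − (-0.1203369141) = +16.3 µV.

+16.3 µV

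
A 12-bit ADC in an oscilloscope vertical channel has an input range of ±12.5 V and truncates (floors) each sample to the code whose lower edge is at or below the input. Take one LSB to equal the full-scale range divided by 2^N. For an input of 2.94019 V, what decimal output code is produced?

Range = 12.5 − (-12.5) = 25 V. LSB = 25 V / 2^12 ≈ 6.104 mV.
code = ⌊(V_in − V_min)/LSB⌋ = ⌊(V_in − V_min) × 2^12 / range⌋
     = ⌊(2.94019 − (-12.5)) × 4096 / 25⌋ = ⌊15.44019 × 4096/25⌋
     = ⌊2529.721⌋ = 2529.

2529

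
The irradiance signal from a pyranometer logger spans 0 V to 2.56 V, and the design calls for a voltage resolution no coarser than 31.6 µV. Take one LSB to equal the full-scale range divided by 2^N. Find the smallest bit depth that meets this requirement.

Full-scale range = 2.56 V.
2.56 V / 31.6 µV = 81010. Since 2^16 = 65536 and 2^17 = 131072, N = 17.

17 bits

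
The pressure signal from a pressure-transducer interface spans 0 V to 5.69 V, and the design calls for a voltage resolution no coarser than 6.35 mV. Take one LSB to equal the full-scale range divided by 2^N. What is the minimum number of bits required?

Range is 5.69 V.
Levels needed ≥ 5.69/6.35 mV = 896.1. 2^10 = 1024 suffices, so N_min = 10.

10 bits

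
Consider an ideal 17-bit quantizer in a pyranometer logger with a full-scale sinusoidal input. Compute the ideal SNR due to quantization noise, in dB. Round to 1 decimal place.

104.1 dB

6.02(17) + 1.76 = 102.34 + 1.76 = 104.10 dB.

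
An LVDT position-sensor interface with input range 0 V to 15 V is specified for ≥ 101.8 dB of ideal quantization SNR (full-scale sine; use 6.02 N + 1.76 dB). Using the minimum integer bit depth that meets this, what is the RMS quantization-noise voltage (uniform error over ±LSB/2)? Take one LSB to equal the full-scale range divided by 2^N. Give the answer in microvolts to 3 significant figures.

33.0 µV

Span = 15 V.
Solving 6.02 N ≥ 101.8 − 1.76: N ≥ 16.618. Round up → N = 17.
Step size = 15/131072 V = 114.44 µV.
V_rms = LSB/√12 = 33.0 µV.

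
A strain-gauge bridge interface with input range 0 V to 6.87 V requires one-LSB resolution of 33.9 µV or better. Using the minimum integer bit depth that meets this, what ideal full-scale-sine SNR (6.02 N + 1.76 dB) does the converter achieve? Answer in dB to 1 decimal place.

Range is 6.87 V.
Need 2^N ≥ 6.87 V / 33.9 µV = 202700 → N_min = 18.
SNR = 6.02 × 18 + 1.76 = 110.12 dB.

110.1 dB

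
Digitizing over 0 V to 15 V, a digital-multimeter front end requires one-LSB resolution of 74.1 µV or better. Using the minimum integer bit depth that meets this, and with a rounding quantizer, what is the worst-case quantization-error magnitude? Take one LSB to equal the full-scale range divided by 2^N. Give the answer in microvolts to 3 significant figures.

28.6 µV

Full-scale range = 15 V.
Levels needed ≥ 15/74.1 µV = 202400. 2^18 = 262144 suffices, so N_min = 18.
LSB = 15 V / 2^18 = 57.220 µV.
Max error for round-to-nearest is LSB/2 = 28.6 µV.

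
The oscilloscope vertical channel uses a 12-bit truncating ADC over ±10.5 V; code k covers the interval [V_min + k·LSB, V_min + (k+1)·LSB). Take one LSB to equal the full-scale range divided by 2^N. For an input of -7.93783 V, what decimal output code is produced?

499

Range = 10.5 − (-10.5) = 21 V. LSB = 21 V / 2^12 ≈ 5.127 mV.
V_in − V_min = -7.93783 − (-10.5) = 2.56217 V.
Divide by LSB: 2.56217 × 4096/21 = 499.7452.
Truncating gives code 499.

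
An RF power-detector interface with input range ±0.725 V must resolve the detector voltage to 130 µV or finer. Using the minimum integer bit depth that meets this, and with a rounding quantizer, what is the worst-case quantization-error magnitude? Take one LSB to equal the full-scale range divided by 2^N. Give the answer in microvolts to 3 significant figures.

Span: 0.725 V − (-0.725 V) = 1.45 V.
Required number of levels: 1.45/130 µV = 11154; smallest N with 2^N ≥ that is 14.
Step size = 1.45/16384 V = 88.501 µV.
Max error for round-to-nearest is LSB/2 = 44.3 µV.

44.3 µV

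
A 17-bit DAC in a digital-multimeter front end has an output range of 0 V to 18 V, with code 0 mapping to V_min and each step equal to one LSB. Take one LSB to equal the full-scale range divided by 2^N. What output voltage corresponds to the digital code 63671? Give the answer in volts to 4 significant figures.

V_FS = 18 V. LSB = 18 V / 2^17.
V_out = V_min + code × LSB = 0 V + 63671 × 18 V / 131072
      = 0 V + 8.74388 V = 8.74388 V.

8.744 V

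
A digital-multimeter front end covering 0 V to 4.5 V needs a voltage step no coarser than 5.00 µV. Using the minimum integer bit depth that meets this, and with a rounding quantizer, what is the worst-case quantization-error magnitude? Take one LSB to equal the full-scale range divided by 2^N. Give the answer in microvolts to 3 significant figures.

Span = 4.5 V.
Levels needed ≥ 4.5/5.00 µV = 900000. 2^20 = 1048576 suffices, so N_min = 20.
LSB = 4.5 V / 2^20 = 4.2915 µV.
Half an LSB is 2.15 µV.

2.15 µV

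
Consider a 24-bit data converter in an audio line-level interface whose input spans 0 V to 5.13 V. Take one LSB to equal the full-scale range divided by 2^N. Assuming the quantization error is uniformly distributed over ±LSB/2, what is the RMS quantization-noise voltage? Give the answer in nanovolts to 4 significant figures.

88.27 nV

Full-scale range = 5.13 V.
One LSB is 5.13 V / 16777216 = 305.772 nV.
σ_q = LSB/√12 = 305.772 nV/3.4641 = 88.27 nV.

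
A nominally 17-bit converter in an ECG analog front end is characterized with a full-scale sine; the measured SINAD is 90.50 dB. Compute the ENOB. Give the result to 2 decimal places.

(90.50 − 1.76) / 6.02 = 88.74/6.02 = 14.7409 effective bits.

14.74 bits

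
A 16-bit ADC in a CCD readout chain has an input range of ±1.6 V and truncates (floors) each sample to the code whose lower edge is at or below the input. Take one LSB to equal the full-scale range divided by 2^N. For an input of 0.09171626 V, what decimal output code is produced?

34646

Span: 1.6 V − (-1.6 V) = 3.2 V. LSB = 3.2 V / 2^16 ≈ 48.83 µV.
(V_in − V_min) × 2^16/range = (0.09171626 − (-1.6)) × 65536/3.2 = 34646.349.
Floor → code = 34646.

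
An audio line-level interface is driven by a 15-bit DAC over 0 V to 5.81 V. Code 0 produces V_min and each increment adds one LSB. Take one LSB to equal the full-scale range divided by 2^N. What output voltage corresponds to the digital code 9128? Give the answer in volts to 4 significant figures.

V_FS = 5.81 V. LSB = 5.81 V / 2^15.
V_out = V_min + code × LSB = 0 V + 9128 × 5.81 V / 32768
      = 0 V + 1.61846 V = 1.61846 V.

1.618 V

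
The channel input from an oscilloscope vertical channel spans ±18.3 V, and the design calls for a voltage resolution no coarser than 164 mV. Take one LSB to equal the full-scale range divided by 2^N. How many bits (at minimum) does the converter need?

Full-scale range = 18.3 V − (-18.3 V) = 36.6 V.
Need 2^N ≥ 36.6 V / 164 mV = 223.2 → N_min = 8.

8 bits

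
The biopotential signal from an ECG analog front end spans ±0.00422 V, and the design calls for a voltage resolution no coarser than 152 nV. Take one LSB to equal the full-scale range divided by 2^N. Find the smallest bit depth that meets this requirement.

The full-scale span is 0.00422 − (-0.00422) = 0.00844 V.
Required number of levels: 0.00844/152 nV = 55526; smallest N with 2^N ≥ that is 16.

16 bits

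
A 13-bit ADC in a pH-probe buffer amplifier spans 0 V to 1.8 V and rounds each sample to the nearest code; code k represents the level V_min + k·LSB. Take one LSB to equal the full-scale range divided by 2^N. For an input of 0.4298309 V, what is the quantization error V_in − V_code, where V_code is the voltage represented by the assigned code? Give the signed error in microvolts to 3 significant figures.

Span = 1.8 V. LSB = 1.8 V / 2^13 ≈ 219.7 µV.
(0.4298309 − (0)) / LSB = 0.4298309 × 8192/1.8 = 1956.2082. Nearest integer: k = 1956.
V_code = 0 + (1956/8192) × 1.8 = 0.4297851563 V.
e = 0.4298309 − (0.4297851563) = +45.7 µV.

+45.7 µV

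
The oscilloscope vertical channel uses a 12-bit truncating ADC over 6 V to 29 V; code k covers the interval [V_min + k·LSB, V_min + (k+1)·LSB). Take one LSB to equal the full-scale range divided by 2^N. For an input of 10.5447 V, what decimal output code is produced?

809

The full-scale span is 29 − (6) = 23 V. LSB = 23 V / 2^12 ≈ 5.615 mV.
V_in − V_min = 10.5447 − (6) = 4.5447 V.
Divide by LSB: 4.5447 × 4096/23 = 809.3518.
Truncating gives code 809.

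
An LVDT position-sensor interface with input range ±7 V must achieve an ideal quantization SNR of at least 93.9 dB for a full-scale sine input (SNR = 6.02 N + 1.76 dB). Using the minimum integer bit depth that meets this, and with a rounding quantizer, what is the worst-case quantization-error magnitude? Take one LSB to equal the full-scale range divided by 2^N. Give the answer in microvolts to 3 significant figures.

Full-scale range = 7 V − (-7 V) = 14 V.
Required N = ⌈(93.9 − 1.76)/6.02⌉ = ⌈15.306⌉ = 16.
Step size = 14/65536 V = 213.62 µV.
|e|_max = LSB/2 = 107 µV.

107 µV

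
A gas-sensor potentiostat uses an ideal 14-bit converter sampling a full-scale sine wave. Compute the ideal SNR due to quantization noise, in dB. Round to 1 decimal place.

86.0 dB

6.02(14) + 1.76 = 84.28 + 1.76 = 86.04 dB.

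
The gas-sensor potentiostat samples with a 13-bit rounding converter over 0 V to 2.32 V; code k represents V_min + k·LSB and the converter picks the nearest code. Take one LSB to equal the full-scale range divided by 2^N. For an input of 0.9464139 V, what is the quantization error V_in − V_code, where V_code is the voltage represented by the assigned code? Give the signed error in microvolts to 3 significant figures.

Full-scale range = 2.32 V. LSB = 2.32 V / 2^13 ≈ 283.2 µV.
(0.9464139 − (0)) / LSB = 0.9464139 × 8192/2.32 = 3341.8201. Nearest integer: k = 3342.
Reconstructed level: 0 + 3342 × 2.32/8192 V = 0.9464648438 V.
e = 0.9464139 − (0.9464648438) = −50.9 µV.

−50.9 µV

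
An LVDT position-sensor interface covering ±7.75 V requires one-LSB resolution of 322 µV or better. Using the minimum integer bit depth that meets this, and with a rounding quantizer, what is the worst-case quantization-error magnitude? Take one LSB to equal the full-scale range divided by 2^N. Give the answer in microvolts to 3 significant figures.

118 µV

The full-scale span is 7.75 − (-7.75) = 15.5 V.
Need 2^N ≥ 15.5 V / 322 µV = 48140 → N_min = 16.
Step size = 15.5/65536 V = 236.51 µV.
|e|_max = LSB/2 = 118 µV.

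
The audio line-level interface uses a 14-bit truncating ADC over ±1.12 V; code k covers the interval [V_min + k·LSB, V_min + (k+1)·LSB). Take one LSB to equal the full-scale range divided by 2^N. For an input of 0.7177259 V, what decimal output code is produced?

Full-scale range = 1.12 V − (-1.12 V) = 2.24 V. LSB = 2.24 V / 2^14 ≈ 136.7 µV.
(V_in − V_min) × 2^14/range = (0.7177259 − (-1.12)) × 16384/2.24 = 13441.652.
Floor → code = 13441.

13441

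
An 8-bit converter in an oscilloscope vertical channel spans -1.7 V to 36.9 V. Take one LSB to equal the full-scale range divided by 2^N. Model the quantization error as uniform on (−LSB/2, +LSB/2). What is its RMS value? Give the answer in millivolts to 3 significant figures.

Full-scale range = 36.9 V − (-1.7 V) = 38.6 V.
LSB = 38.6 V ÷ 2^8 = 38.6/256 V = 150.78 mV.
V_rms = LSB/√12 = 150.78 mV / √12 = 43.5 mV.

43.5 mV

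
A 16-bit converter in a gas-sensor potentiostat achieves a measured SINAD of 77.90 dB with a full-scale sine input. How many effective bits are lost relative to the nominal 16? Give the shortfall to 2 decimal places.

Effective bits = (77.90 − 1.76)/6.02 = 12.6478.
16 − 12.6478 = 3.35 bits below nominal.

3.35 bits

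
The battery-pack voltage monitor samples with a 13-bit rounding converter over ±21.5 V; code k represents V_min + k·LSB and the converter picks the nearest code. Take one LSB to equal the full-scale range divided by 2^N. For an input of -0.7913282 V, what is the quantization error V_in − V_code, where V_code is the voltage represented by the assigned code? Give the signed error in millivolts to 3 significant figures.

Range = 21.5 − (-21.5) = 43 V. LSB = 43 V / 2^13 ≈ 5.249 mV.
(-0.7913282 − (-21.5)) / LSB = 20.7086718 × 8192/43 = 3945.2428. Nearest integer: k = 3945.
Reconstructed level: -21.5 + 3945 × 43/8192 V = -0.7926025391 V.
e = -0.7913282 − (-0.7926025391) = +1.27 mV.

+1.27 mV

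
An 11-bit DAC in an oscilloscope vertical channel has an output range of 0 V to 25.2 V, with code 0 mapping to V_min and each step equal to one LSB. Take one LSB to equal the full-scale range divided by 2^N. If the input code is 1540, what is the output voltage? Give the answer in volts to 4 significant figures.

18.95 V

Range is 25.2 V. LSB = 25.2 V / 2^11.
V_out = 0 + 1540 × (25.2/2048) V
      = 0 + 18.9492 = 18.9492 V.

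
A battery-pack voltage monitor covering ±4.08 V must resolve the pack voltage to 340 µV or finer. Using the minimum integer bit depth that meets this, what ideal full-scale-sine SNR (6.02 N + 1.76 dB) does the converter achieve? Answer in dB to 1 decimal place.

92.1 dB

Full-scale range = 4.08 V − (-4.08 V) = 8.16 V.
Required number of levels: 8.16/340 µV = 24000; smallest N with 2^N ≥ that is 15.
SNR = 6.02 × 15 + 1.76 = 92.06 dB.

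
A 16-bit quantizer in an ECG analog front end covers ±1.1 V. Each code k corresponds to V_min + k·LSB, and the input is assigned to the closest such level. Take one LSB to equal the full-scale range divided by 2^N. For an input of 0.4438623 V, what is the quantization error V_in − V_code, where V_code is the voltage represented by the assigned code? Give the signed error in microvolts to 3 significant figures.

Span: 1.1 V − (-1.1 V) = 2.2 V. LSB = 2.2 V / 2^16 ≈ 33.57 µV.
Position in LSBs: (0.4438623 − (-1.1)) × 65536/2.2 = 45990.2544; rounding gives k = 45990.
Reconstructed level: -1.1 + 45990 × 2.2/65536 V = 0.44385375977 V.
V_in − V_code = 0.4438623 − (0.44385375977) = +8.54 µV.

+8.54 µV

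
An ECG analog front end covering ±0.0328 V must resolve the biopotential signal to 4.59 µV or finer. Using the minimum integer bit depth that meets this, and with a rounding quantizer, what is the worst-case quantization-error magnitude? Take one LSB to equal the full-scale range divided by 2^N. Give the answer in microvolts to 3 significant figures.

2.00 µV

The full-scale span is 0.0328 − (-0.0328) = 0.0656 V.
Need 2^N ≥ 0.0656 V / 4.59 µV = 14290 → N_min = 14.
LSB = 0.0656 V ÷ 2^14 = 0.0656/16384 V = 4.0039 µV.
|e|_max = LSB/2 = 2.00 µV.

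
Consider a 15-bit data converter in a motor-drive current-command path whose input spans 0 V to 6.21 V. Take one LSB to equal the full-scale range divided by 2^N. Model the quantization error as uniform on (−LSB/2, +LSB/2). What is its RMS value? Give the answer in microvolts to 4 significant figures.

54.71 µV

V_FS = 6.21 V.
Step size = 6.21/32768 V = 189.514 µV.
V_rms = LSB/√12 = 189.514 µV / √12 = 54.71 µV.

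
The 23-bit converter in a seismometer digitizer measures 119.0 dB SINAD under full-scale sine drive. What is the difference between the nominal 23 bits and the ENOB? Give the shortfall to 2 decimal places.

3.52 bits

N_eff = (119.0 − 1.76)/6.02 = 19.4751 bits.
23 − 19.4751 = 3.52 bits below nominal.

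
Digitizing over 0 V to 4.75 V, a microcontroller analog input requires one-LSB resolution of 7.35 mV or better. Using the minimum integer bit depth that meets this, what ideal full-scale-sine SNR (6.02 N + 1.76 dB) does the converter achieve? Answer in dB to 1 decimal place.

V_FS = 4.75 V.
Levels needed ≥ 4.75/7.35 mV = 646.3. 2^10 = 1024 suffices, so N_min = 10.
6.02(10) + 1.76 = 61.96 dB.

62.0 dB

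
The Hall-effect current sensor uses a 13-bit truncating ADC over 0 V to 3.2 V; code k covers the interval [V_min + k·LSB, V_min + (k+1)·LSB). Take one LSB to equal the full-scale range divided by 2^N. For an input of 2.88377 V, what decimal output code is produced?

V_FS = 3.2 V. LSB = 3.2 V / 2^13 ≈ 390.6 µV.
V_in − V_min = 2.88377 − (0) = 2.88377 V.
Divide by LSB: 2.88377 × 8192/3.2 = 7382.4512.
Truncating gives code 7382.

7382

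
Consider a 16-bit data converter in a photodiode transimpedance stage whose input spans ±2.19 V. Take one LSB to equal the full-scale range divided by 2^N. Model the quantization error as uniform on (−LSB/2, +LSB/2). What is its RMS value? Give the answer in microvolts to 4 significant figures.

19.29 µV

Full-scale range = 2.19 V − (-2.19 V) = 4.38 V.
LSB = 4.38 V ÷ 2^16 = 4.38/65536 V = 66.8335 µV.
V_rms = LSB/√12 = 66.8335 µV / √12 = 19.29 µV.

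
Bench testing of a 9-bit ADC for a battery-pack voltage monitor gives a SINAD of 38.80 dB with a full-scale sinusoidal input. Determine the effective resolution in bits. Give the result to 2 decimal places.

6.15 bits

ENOB = (SINAD − 1.76) / 6.02 = (38.80 − 1.76) / 6.02 = 37.04 / 6.02 = 6.1528.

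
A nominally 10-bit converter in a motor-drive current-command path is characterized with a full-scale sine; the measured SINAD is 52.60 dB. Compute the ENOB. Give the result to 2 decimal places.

ENOB = (SINAD − 1.76) / 6.02 = (52.60 − 1.76) / 6.02 = 50.84 / 6.02 = 8.4452.

8.45 bits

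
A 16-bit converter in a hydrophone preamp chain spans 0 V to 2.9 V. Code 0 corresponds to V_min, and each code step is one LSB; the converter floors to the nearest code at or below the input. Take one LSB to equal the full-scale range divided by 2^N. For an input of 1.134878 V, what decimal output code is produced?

25646

V_FS = 2.9 V. LSB = 2.9 V / 2^16 ≈ 44.25 µV.
V_in − V_min = 1.134878 − (0) = 1.134878 V.
Divide by LSB: 1.134878 × 65536/2.9 = 25646.6775.
Truncating gives code 25646.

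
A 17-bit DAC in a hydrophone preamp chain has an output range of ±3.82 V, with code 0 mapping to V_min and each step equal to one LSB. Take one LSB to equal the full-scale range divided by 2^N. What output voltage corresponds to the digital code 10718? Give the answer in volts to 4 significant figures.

The full-scale span is 3.82 − (-3.82) = 7.64 V. LSB = 7.64 V / 2^17.
V_out = -3.82 + 10718 × (7.64/131072) V
      = -3.82 V + 0.624737 V = -3.19526 V.

-3.195 V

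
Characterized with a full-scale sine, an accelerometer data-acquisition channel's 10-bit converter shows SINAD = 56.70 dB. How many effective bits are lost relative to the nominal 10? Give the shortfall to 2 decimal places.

0.87 bits

ENOB = (SINAD − 1.76)/6.02 = (56.70 − 1.76)/6.02 = 9.1262 bits.
Shortfall = 10 − 9.1262 = 0.8738 bits.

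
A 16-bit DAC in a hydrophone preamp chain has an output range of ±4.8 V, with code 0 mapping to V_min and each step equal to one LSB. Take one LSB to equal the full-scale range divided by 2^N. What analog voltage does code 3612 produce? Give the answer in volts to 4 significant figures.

-4.271 V

Span: 4.8 V − (-4.8 V) = 9.6 V. LSB = 9.6 V / 2^16.
V_out = -4.8 + 3612 × (9.6/65536) V
      = -4.8 + 0.529102 = -4.27090 V.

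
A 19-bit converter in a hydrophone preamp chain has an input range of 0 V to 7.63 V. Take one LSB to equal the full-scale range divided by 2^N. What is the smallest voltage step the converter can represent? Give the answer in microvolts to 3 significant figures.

Span = 7.63 V.
Number of codes = 2^19 = 524288.
Step size = 7.63/524288 V = 14.6 µV.

14.6 µV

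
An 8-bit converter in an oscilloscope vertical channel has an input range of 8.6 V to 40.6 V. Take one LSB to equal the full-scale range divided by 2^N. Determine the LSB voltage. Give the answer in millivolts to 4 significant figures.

Range = 40.6 − (8.6) = 32 V.
There are 2^8 = 256 steps.
Step size = 32/256 V = 125.0 mV.

125.0 mV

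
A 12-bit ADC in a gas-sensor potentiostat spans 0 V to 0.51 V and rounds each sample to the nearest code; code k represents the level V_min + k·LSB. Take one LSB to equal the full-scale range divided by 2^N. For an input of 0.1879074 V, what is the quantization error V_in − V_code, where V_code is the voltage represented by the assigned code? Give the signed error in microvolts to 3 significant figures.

+19.2 µV

V_FS = 0.51 V. LSB = 0.51 V / 2^12 ≈ 124.5 µV.
(V_in − V_min)/LSB = (0.1879074 − (0)) × 4096/0.51 = 1509.1543 → nearest code k = 1509.
V_code = V_min + k × range/2^12 = 0 + 1509 × 0.51/4096 = 0.1878881836 V.
V_in − V_code = 0.1879074 − (0.1878881836) = +19.2 µV.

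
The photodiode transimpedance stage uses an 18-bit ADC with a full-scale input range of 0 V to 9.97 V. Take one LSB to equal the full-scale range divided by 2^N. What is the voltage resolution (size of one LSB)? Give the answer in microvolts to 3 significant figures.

38.0 µV

Range is 9.97 V.
There are 2^18 = 262144 steps.
Step size = 9.97/262144 V = 38.0 µV.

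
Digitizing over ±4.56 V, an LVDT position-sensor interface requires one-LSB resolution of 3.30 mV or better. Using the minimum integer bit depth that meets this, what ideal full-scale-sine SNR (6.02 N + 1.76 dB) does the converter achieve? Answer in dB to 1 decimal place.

Span: 4.56 V − (-4.56 V) = 9.12 V.
Need 2^N ≥ 9.12 V / 3.30 mV = 2764 → N_min = 12.
6.02(12) + 1.76 = 74.00 dB.

74.0 dB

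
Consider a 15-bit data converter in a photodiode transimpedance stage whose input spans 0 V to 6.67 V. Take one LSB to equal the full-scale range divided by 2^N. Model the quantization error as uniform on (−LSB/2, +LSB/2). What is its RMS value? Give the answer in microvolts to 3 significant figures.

V_FS = 6.67 V.
LSB = 6.67 V ÷ 2^15 = 6.67/32768 V = 203.55 µV.
σ_q = LSB/√12 = 203.55 µV/3.4641 = 58.8 µV.

58.8 µV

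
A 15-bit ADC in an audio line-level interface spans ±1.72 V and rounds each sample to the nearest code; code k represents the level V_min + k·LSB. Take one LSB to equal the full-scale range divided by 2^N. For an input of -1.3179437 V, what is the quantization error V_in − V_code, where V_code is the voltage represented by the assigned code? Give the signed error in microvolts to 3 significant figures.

Range = 1.72 − (-1.72) = 3.44 V. LSB = 3.44 V / 2^15 ≈ 105.0 µV.
Position in LSBs: (-1.3179437 − (-1.72)) × 32768/3.44 = 3829.8200; rounding gives k = 3830.
V_code = -1.72 + (3830/32768) × 3.44 = -1.3179248047 V.
e = -1.3179437 − (-1.3179248047) = −18.9 µV.

−18.9 µV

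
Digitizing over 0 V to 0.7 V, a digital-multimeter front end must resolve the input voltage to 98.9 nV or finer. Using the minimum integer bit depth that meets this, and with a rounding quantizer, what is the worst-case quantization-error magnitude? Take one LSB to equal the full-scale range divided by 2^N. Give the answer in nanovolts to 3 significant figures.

V_FS = 0.7 V.
Levels needed ≥ 0.7/98.9 nV = 7.078e6. 2^23 = 8388608 suffices, so N_min = 23.
LSB = 0.7 V / 2^23 = 83.447 nV.
Half an LSB is 41.7 nV.

41.7 nV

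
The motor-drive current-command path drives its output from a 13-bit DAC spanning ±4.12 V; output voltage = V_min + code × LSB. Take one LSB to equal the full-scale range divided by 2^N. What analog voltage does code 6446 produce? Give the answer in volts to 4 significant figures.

2.364 V

The full-scale span is 4.12 − (-4.12) = 8.24 V. LSB = 8.24 V / 2^13.
Output = V_min + (6446/8192) × range = -4.12 + 0.786865 × 8.24 V
      = -4.12 + 6.48377 = 2.36377 V.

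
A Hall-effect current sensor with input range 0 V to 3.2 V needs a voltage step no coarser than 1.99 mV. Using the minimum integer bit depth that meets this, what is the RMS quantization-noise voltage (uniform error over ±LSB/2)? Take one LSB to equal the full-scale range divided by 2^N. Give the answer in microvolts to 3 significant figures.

Full-scale range = 3.2 V.
Required number of levels: 3.2/1.99 mV = 1608.0; smallest N with 2^N ≥ that is 11.
LSB = 3.2 V / 2^11 = 1.5625 mV.
V_rms = LSB/√12 = 451 µV.

451 µV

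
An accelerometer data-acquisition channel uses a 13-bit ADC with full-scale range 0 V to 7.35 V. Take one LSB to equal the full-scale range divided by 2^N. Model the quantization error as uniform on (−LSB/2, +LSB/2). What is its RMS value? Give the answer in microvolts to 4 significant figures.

259.0 µV

Span = 7.35 V.
LSB = 7.35 V / 2^13 = 0.897217 mV.
σ_q = LSB/√12 = 0.897217 mV/3.4641 = 259.0 µV.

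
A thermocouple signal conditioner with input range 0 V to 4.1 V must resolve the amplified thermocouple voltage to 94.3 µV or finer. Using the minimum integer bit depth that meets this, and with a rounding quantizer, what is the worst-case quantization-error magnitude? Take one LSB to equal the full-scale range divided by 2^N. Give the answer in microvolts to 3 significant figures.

31.3 µV

V_FS = 4.1 V.
Levels needed ≥ 4.1/94.3 µV = 43480. 2^16 = 65536 suffices, so N_min = 16.
Step size = 4.1/65536 V = 62.561 µV.
|e|_max = LSB/2 = 31.3 µV.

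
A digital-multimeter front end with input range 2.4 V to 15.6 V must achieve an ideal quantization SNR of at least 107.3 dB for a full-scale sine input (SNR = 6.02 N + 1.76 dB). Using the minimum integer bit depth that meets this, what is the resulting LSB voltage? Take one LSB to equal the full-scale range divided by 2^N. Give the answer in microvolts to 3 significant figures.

Span: 15.6 V − (2.4 V) = 13.2 V.
Solving 6.02 N ≥ 107.3 − 1.76: N ≥ 17.532. Round up → N = 18.
LSB = 13.2 V ÷ 2^18 = 13.2/262144 V = 50.4 µV.

50.4 µV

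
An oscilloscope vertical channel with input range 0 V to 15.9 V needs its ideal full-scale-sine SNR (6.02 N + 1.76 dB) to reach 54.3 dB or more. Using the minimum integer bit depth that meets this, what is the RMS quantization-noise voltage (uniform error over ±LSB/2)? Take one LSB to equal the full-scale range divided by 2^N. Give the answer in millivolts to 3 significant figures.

Span = 15.9 V.
Required N = ⌈(54.3 − 1.76)/6.02⌉ = ⌈8.728⌉ = 9.
LSB = 15.9 V / 2^9 = 31.055 mV.
σ_q = LSB/√12 = 31.055 mV/3.4641 = 8.96 mV.

8.96 mV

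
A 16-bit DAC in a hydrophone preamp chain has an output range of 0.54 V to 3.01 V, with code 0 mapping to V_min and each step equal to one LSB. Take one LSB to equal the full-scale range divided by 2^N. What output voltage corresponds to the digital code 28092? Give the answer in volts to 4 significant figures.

1.599 V

Span: 3.01 V − (0.54 V) = 2.47 V. LSB = 2.47 V / 2^16.
V_out = V_min + code × LSB = 0.54 V + 28092 × 2.47 V / 65536
      = 0.54 + 1.05877 = 1.59877 V.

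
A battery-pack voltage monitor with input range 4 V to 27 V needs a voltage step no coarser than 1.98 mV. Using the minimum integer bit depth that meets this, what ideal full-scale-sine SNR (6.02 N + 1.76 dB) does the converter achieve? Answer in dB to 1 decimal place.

86.0 dB

Range = 27 − (4) = 23 V.
23 V / 1.98 mV = 11620. Since 2^13 = 8192 and 2^14 = 16384, N = 14.
SNR = 6.02 × 14 + 1.76 = 86.04 dB.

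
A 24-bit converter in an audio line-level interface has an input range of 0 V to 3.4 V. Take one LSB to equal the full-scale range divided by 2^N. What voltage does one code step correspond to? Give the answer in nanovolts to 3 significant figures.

203 nV

Full-scale range = 3.4 V.
Number of codes = 2^24 = 16777216.
LSB = 3.4 V / 2^24 = 203 nV.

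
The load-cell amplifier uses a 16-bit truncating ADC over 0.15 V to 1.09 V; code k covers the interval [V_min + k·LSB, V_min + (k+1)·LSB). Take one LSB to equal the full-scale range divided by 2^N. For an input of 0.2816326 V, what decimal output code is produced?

9177

Range = 1.09 − (0.15) = 0.94 V. LSB = 0.94 V / 2^16 ≈ 14.34 µV.
code = ⌊(V_in − V_min)/LSB⌋ = ⌊(V_in − V_min) × 2^16 / range⌋
     = ⌊(0.2816326 − (0.15)) × 65536 / 0.94⌋ = ⌊0.1316326 × 65536/0.94⌋
     = ⌊9177.313⌋ = 9177.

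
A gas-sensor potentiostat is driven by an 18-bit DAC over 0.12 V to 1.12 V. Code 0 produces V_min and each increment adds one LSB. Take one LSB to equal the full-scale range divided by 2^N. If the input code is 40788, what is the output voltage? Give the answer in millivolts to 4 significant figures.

Full-scale range = 1.12 V − (0.12 V) = 1 V. LSB = 1 V / 2^18.
Output = V_min + (40788/262144) × range = 0.12 + 0.155594 × 1 V
      = 0.12 + 0.155594 = 0.275594 V.

275.6 mV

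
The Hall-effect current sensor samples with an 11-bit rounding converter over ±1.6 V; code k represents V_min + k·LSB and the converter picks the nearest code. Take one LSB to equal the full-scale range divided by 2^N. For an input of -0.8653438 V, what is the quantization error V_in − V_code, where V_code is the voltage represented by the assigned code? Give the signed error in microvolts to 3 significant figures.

Span: 1.6 V − (-1.6 V) = 3.2 V. LSB = 3.2 V / 2^11 ≈ 1.563 mV.
Position in LSBs: (-0.8653438 − (-1.6)) × 2048/3.2 = 470.1800; rounding gives k = 470.
V_code = V_min + k × range/2^11 = -1.6 + 470 × 3.2/2048 = -0.8656250000 V.
Error = V_in − V_code = -0.8653438 − (-0.8656250000) = +281 µV.

+281 µV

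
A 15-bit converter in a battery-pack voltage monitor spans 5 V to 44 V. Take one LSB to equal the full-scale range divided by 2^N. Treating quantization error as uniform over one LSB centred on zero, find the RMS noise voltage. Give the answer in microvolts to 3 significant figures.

Range = 44 − (5) = 39 V.
LSB = 39 V / 2^15 = 1.1902 mV.
RMS of a uniform error over width LSB is LSB/√12 = 344 µV.

344 µV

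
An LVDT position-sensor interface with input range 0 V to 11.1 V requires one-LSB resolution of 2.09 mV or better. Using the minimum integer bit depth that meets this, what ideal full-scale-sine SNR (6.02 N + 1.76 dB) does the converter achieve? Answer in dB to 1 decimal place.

80.0 dB

V_FS = 11.1 V.
11.1 V / 2.09 mV = 5311. Since 2^12 = 4096 and 2^13 = 8192, N = 13.
6.02(13) + 1.76 = 80.02 dB.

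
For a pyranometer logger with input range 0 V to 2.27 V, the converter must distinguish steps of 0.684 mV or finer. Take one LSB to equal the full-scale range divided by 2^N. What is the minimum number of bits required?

Full-scale range = 2.27 V.
Required number of levels: 2.27/0.684 mV = 3318.7; smallest N with 2^N ≥ that is 12.

12 bits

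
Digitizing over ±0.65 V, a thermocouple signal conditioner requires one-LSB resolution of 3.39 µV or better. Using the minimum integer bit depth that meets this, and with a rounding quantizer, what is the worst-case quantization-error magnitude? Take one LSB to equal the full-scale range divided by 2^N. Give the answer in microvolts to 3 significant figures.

Full-scale range = 0.65 V − (-0.65 V) = 1.3 V.
Required number of levels: 1.3/3.39 µV = 383480; smallest N with 2^N ≥ that is 19.
LSB = 1.3 V ÷ 2^19 = 1.3/524288 V = 2.4796 µV.
|e|_max = LSB/2 = 1.24 µV.

1.24 µV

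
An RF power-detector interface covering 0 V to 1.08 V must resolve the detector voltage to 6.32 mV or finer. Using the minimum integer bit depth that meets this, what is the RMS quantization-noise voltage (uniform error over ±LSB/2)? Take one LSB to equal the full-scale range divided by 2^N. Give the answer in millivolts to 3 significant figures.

V_FS = 1.08 V.
1.08 V / 6.32 mV = 170.9. Since 2^7 = 128 and 2^8 = 256, N = 8.
LSB = 1.08 V / 2^8 = 4.2188 mV.
RMS noise = LSB/√12 = 1.22 mV.

1.22 mV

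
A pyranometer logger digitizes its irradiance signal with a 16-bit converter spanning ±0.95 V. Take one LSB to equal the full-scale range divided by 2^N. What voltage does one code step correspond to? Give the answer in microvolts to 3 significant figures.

29.0 µV

Span: 0.95 V − (-0.95 V) = 1.9 V.
There are 2^16 = 65536 steps.
LSB = 1.9 V ÷ 2^16 = 1.9/65536 V = 29.0 µV.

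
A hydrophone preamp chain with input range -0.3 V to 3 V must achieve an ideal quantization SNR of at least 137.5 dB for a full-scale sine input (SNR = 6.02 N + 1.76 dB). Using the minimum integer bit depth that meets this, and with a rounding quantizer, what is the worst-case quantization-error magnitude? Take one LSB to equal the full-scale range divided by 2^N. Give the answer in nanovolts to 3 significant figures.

The full-scale span is 3 − (-0.3) = 3.3 V.
Required N = ⌈(137.5 − 1.76)/6.02⌉ = ⌈22.548⌉ = 23.
One LSB is 3.3 V / 8388608 = 393.39 nV.
Half an LSB is 197 nV.

197 nV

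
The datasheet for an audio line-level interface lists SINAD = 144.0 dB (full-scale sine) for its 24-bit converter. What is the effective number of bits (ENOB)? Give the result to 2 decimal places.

ENOB = (SINAD − 1.76) / 6.02 = (144.0 − 1.76) / 6.02 = 142.24 / 6.02 = 23.6279.

23.63 bits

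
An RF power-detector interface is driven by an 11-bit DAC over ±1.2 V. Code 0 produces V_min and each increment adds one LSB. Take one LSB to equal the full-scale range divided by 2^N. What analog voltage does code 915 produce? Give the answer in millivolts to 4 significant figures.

Span: 1.2 V − (-1.2 V) = 2.4 V. LSB = 2.4 V / 2^11.
V_out = V_min + code × LSB = -1.2 V + 915 × 2.4 V / 2048
      = -1.2 V + 1.07227 V = -0.127734 V.

-127.7 mV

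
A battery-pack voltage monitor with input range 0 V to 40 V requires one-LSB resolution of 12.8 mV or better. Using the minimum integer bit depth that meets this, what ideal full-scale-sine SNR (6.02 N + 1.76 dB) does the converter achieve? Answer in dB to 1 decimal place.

Span = 40 V.
Required number of levels: 40/12.8 mV = 3125.0; smallest N with 2^N ≥ that is 12.
6.02(12) + 1.76 = 74.00 dB.

74.0 dB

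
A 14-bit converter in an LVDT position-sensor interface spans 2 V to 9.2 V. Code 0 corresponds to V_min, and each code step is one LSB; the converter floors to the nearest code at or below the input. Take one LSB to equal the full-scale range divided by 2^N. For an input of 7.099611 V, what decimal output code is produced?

Range = 9.2 − (2) = 7.2 V. LSB = 7.2 V / 2^14 ≈ 439.5 µV.
V_in − V_min = 7.099611 − (2) = 5.099611 V.
Divide by LSB: 5.099611 × 16384/7.2 = 11604.4481.
Truncating gives code 11604.

11604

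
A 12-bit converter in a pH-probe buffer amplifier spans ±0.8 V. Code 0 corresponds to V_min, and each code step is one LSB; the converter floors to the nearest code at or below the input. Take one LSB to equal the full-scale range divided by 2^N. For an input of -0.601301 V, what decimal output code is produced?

508

Span: 0.8 V − (-0.8 V) = 1.6 V. LSB = 1.6 V / 2^12 ≈ 390.6 µV.
(V_in − V_min) × 2^12/range = (-0.601301 − (-0.8)) × 4096/1.6 = 508.669.
Floor → code = 508.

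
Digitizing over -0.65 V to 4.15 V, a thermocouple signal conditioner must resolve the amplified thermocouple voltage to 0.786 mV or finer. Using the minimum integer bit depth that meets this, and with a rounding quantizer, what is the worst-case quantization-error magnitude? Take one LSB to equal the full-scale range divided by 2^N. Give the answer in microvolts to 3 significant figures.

293 µV

The full-scale span is 4.15 − (-0.65) = 4.8 V.
Levels needed ≥ 4.8/0.786 mV = 6107. 2^13 = 8192 suffices, so N_min = 13.
Step size = 4.8/8192 V = 0.58594 mV.
Max error for round-to-nearest is LSB/2 = 293 µV.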